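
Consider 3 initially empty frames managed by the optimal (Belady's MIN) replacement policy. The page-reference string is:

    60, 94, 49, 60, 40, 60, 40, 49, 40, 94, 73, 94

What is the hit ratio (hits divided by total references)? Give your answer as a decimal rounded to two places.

0.50

60 → miss, frames (60)
94 → miss, frames (60 94)
49 → miss, frames (60 94 49)
60 → hit
40 → miss, evict 94, frames (60 49 40)
60 → hit
40 → hit
49 → hit
40 → hit
94 → miss, evict 40, frames (60 49 94)
73 → miss, evict 49, frames (60 94 73)
94 → hit
Hits: 6 of 12 references → 6/12 = 0.5000.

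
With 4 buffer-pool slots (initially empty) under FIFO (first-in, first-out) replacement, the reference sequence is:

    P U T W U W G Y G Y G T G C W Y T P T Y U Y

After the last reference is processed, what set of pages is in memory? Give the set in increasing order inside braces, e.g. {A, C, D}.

{P, T, U, Y}

P → miss, frames (P)
U → miss, frames (P U)
T → miss, frames (P U T)
W → miss, frames (P U T W)
U → hit
W → hit
G → miss, evict P, frames (U T W G)
Y → miss, evict U, frames (T W G Y)
G → hit
Y → hit
G → hit
T → hit
G → hit
C → miss, evict T, frames (W G Y C)
W → hit
Y → hit
T → miss, evict W, frames (G Y C T)
P → miss, evict G, frames (Y C T P)
T → hit
Y → hit
U → miss, evict Y, frames (C T P U)
Y → miss, evict C, frames (T P U Y)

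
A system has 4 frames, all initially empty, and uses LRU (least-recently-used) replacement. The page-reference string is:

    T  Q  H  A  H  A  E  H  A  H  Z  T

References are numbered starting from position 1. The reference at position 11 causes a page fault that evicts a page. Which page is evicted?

pos 1: T → fault, frames [T]
pos 2: Q → fault, frames [T, Q]
pos 3: H → fault, frames [T, Q, H]
pos 4: A → fault, frames [T, Q, H, A]
pos 5: H → hit
pos 6: A → hit
pos 7: E → fault, evict T, frames [Q, H, A, E]
pos 8: H → hit
pos 9: A → hit
pos 10: H → hit
pos 11: Z → fault, evict Q, frames [E, A, H, Z]
At position 11, page Q is evicted.

Q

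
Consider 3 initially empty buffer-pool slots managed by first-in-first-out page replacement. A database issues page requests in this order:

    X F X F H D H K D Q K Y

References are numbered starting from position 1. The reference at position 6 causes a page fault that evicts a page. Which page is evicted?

X

pos 1: X -> fault, frames [X]
pos 2: F -> fault, frames [X, F]
pos 3: X -> hit
pos 4: F -> hit
pos 5: H -> fault, frames [X, F, H]
pos 6: D -> fault, evict X, frames [F, H, D]
At position 6, page X is evicted.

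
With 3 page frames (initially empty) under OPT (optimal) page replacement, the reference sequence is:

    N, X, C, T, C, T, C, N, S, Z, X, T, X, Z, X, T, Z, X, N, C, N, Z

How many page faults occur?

9

N → miss, frames (N)
X → miss, frames (N X)
C → miss, frames (N X C)
T → miss, evict X, frames (N C T)
C → hit
T → hit
C → hit
N → hit
S → miss, evict C, frames (N T S)
Z → miss, evict S, frames (N T Z)
X → miss, evict N, frames (T Z X)
T → hit
X → hit
Z → hit
X → hit
T → hit
Z → hit
X → hit
N → miss, evict X, frames (T Z N)
C → miss, evict T, frames (Z N C)
N → hit
Z → hit
Page faults: 9.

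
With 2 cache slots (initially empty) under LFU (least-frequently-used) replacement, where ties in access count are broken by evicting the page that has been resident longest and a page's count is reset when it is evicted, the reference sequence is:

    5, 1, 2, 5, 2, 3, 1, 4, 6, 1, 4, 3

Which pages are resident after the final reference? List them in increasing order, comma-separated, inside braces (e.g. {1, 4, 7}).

5: fault, frames (5)
1: fault, frames (5 1)
2: fault, evict 5, frames (1 2)
5: fault, evict 1, frames (2 5)
2: hit
3: fault, evict 5, frames (2 3)
1: fault, evict 3, frames (2 1)
4: fault, evict 1, frames (2 4)
6: fault, evict 4, frames (2 6)
1: fault, evict 6, frames (2 1)
4: fault, evict 1, frames (2 4)
3: fault, evict 4, frames (2 3)

{2, 3}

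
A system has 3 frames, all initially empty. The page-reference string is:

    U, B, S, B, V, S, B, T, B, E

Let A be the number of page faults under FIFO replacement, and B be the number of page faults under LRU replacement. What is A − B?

1

Under FIFO: F F F . F . . F F F → 7 faults.
Under LRU: F F F . F . . F . F → 6 faults.
A − B = 7 − 6 = 1.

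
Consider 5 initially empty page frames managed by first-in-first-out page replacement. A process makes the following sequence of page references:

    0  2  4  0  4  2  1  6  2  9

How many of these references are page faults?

6

0 → fault, frames (0)
2 → fault, frames (0 2)
4 → fault, frames (0 2 4)
0 → hit
4 → hit
2 → hit
1 → fault, frames (0 2 4 1)
6 → fault, frames (0 2 4 1 6)
2 → hit
9 → fault, evict 0, frames (2 4 1 6 9)
Page faults: 6.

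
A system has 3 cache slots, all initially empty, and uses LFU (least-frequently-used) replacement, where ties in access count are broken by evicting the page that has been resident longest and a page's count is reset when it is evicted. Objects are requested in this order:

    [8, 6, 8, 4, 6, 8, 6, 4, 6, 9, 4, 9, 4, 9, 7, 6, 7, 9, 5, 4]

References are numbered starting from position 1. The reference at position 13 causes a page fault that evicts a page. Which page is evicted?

9

pos 1: 8: fault, frames [8]
pos 2: 6: fault, frames [8, 6]
pos 3: 8: hit
pos 4: 4: fault, frames [8, 6, 4]
pos 5: 6: hit
pos 6: 8: hit
pos 7: 6: hit
pos 8: 4: hit
pos 9: 6: hit
pos 10: 9: fault, evict 4, frames [8, 6, 9]
pos 11: 4: fault, evict 9, frames [8, 6, 4]
pos 12: 9: fault, evict 4, frames [8, 6, 9]
pos 13: 4: fault, evict 9, frames [8, 6, 4]
At position 13, page 9 is evicted.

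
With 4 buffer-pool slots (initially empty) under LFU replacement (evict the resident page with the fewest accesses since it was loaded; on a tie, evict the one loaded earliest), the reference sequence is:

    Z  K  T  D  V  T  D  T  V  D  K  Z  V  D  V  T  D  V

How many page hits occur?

12

Z: miss, frames [Z]
K: miss, frames [Z, K]
T: miss, frames [Z, K, T]
D: miss, frames [Z, K, T, D]
V: miss, evict Z, frames [K, T, D, V]
T: hit
D: hit
T: hit
V: hit
D: hit
K: hit
Z: miss, evict K, frames [T, D, V, Z]
V: hit
D: hit
V: hit
T: hit
D: hit
V: hit
Hits: 12.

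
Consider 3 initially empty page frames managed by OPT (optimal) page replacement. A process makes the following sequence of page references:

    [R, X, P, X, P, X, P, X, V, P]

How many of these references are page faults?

R -> miss, frames (R)
X -> miss, frames (R X)
P -> miss, frames (R X P)
X -> hit
P -> hit
X -> hit
P -> hit
X -> hit
V -> miss, evict X, frames (R P V)
P -> hit
Page faults: 4.

4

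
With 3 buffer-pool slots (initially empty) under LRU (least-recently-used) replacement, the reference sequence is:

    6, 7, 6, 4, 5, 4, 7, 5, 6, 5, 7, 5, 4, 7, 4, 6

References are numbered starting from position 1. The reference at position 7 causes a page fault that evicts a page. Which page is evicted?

6

pos 1: 6 → fault, frames [6]
pos 2: 7 → fault, frames [6, 7]
pos 3: 6 → hit
pos 4: 4 → fault, frames [7, 6, 4]
pos 5: 5 → fault, evict 7, frames [6, 4, 5]
pos 6: 4 → hit
pos 7: 7 → fault, evict 6, frames [5, 4, 7]
At position 7, page 6 is evicted.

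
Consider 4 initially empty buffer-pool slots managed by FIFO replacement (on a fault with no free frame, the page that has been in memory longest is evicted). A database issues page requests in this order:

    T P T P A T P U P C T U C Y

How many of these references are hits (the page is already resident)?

T -> fault, frames [T]
P -> fault, frames [T, P]
T -> hit
P -> hit
A -> fault, frames [T, P, A]
T -> hit
P -> hit
U -> fault, frames [T, P, A, U]
P -> hit
C -> fault, evict T, frames [P, A, U, C]
T -> fault, evict P, frames [A, U, C, T]
U -> hit
C -> hit
Y -> fault, evict A, frames [U, C, T, Y]
Hits: 7.

7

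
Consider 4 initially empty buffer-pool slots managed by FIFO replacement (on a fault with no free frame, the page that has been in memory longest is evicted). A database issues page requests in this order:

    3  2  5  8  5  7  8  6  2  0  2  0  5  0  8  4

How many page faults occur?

11

3 → miss, frames [3]
2 → miss, frames [3, 2]
5 → miss, frames [3, 2, 5]
8 → miss, frames [3, 2, 5, 8]
5 → hit
7 → miss, evict 3, frames [2, 5, 8, 7]
8 → hit
6 → miss, evict 2, frames [5, 8, 7, 6]
2 → miss, evict 5, frames [8, 7, 6, 2]
0 → miss, evict 8, frames [7, 6, 2, 0]
2 → hit
0 → hit
5 → miss, evict 7, frames [6, 2, 0, 5]
0 → hit
8 → miss, evict 6, frames [2, 0, 5, 8]
4 → miss, evict 2, frames [0, 5, 8, 4]
Page faults: 11.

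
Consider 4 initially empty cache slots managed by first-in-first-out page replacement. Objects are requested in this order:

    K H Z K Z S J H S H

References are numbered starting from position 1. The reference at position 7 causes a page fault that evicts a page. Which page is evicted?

K

pos 1: K → miss, frames [K]
pos 2: H → miss, frames [K, H]
pos 3: Z → miss, frames [K, H, Z]
pos 4: K → hit
pos 5: Z → hit
pos 6: S → miss, frames [K, H, Z, S]
pos 7: J → miss, evict K, frames [H, Z, S, J]
At position 7, page K is evicted.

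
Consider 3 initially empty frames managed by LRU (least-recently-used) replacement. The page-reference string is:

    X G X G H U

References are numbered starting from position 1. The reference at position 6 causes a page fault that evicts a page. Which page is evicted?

pos 1: X → fault, frames {X}
pos 2: G → fault, frames {X,G}
pos 3: X → hit
pos 4: G → hit
pos 5: H → fault, frames {X,G,H}
pos 6: U → fault, evict X, frames {G,H,U}
At position 6, page X is evicted.

X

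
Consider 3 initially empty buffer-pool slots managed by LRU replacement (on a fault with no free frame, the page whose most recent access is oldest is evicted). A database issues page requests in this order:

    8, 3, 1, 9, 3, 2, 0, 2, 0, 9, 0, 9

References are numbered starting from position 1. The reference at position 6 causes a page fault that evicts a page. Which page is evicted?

pos 1: 8 -> miss, frames (8)
pos 2: 3 -> miss, frames (8 3)
pos 3: 1 -> miss, frames (8 3 1)
pos 4: 9 -> miss, evict 8, frames (3 1 9)
pos 5: 3 -> hit
pos 6: 2 -> miss, evict 1, frames (9 3 2)
At position 6, page 1 is evicted.

1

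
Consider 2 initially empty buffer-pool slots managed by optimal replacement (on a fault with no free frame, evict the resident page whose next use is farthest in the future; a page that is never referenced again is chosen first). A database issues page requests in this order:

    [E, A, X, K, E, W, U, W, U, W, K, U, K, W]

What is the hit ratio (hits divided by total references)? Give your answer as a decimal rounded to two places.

E -> miss, frames (E)
A -> miss, frames (E A)
X -> miss, evict A, frames (E X)
K -> miss, evict X, frames (E K)
E -> hit
W -> miss, evict E, frames (K W)
U -> miss, evict K, frames (W U)
W -> hit
U -> hit
W -> hit
K -> miss, evict W, frames (U K)
U -> hit
K -> hit
W -> miss, evict K, frames (U W)
Hits: 6 of 14 references → 6/14 = 0.4286.

0.43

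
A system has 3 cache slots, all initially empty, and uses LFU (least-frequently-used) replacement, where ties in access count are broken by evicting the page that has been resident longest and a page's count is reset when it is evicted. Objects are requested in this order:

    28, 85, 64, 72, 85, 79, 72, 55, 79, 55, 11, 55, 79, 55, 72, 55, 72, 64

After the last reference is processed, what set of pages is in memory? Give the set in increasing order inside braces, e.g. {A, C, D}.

28 -> fault, frames {28}
85 -> fault, frames {28,85}
64 -> fault, frames {28,85,64}
72 -> fault, evict 28, frames {85,64,72}
85 -> hit
79 -> fault, evict 64, frames {85,72,79}
72 -> hit
55 -> fault, evict 79, frames {85,72,55}
79 -> fault, evict 55, frames {85,72,79}
55 -> fault, evict 79, frames {85,72,55}
11 -> fault, evict 55, frames {85,72,11}
55 -> fault, evict 11, frames {85,72,55}
79 -> fault, evict 55, frames {85,72,79}
55 -> fault, evict 79, frames {85,72,55}
72 -> hit
55 -> hit
72 -> hit
64 -> fault, evict 85, frames {72,55,64}

{55, 64, 72}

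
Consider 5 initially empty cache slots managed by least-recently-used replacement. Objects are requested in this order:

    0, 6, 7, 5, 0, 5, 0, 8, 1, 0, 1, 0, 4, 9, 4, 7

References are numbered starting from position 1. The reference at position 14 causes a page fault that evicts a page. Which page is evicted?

5

pos 1: 0 → miss, frames (0)
pos 2: 6 → miss, frames (0 6)
pos 3: 7 → miss, frames (0 6 7)
pos 4: 5 → miss, frames (0 6 7 5)
pos 5: 0 → hit
pos 6: 5 → hit
pos 7: 0 → hit
pos 8: 8 → miss, frames (6 7 5 0 8)
pos 9: 1 → miss, evict 6, frames (7 5 0 8 1)
pos 10: 0 → hit
pos 11: 1 → hit
pos 12: 0 → hit
pos 13: 4 → miss, evict 7, frames (5 8 1 0 4)
pos 14: 9 → miss, evict 5, frames (8 1 0 4 9)
At position 14, page 5 is evicted.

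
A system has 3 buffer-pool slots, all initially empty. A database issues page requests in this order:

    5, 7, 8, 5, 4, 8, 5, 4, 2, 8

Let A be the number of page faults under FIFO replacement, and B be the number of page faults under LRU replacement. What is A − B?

1

Under FIFO: F F F . F . F . F F → 7 faults.
Under LRU: F F F . F . . . F F → 6 faults.
A − B = 7 − 6 = 1.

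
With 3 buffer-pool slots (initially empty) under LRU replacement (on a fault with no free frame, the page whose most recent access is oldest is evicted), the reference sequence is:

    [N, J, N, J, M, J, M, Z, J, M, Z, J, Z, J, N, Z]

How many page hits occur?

N -> miss, frames {N}
J -> miss, frames {N,J}
N -> hit
J -> hit
M -> miss, frames {N,J,M}
J -> hit
M -> hit
Z -> miss, evict N, frames {J,M,Z}
J -> hit
M -> hit
Z -> hit
J -> hit
Z -> hit
J -> hit
N -> miss, evict M, frames {Z,J,N}
Z -> hit
Hits: 11.

11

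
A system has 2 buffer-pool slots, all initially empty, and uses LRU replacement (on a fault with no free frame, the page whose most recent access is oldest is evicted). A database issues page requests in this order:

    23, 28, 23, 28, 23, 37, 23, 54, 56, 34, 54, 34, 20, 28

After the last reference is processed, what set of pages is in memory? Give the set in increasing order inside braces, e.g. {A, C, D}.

{20, 28}

23 → fault, frames [23]
28 → fault, frames [23, 28]
23 → hit
28 → hit
23 → hit
37 → fault, evict 28, frames [23, 37]
23 → hit
54 → fault, evict 37, frames [23, 54]
56 → fault, evict 23, frames [54, 56]
34 → fault, evict 54, frames [56, 34]
54 → fault, evict 56, frames [34, 54]
34 → hit
20 → fault, evict 54, frames [34, 20]
28 → fault, evict 34, frames [20, 28]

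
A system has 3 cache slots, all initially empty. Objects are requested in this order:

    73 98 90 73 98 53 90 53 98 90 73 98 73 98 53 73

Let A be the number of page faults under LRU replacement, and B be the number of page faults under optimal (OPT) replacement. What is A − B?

2

Under LRU: F F F . . F F . . . F . . . F . → 7 faults.
Under OPT: F F F . . F . . . . F . . . . . → 5 faults.
A − B = 7 − 5 = 2.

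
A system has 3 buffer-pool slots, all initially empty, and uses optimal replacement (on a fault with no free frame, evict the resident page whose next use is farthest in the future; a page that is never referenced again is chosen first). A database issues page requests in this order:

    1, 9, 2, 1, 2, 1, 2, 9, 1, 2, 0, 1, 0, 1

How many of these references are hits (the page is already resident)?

1: fault, frames {1}
9: fault, frames {1,9}
2: fault, frames {1,9,2}
1: hit
2: hit
1: hit
2: hit
9: hit
1: hit
2: hit
0: fault, evict 2, frames {1,9,0}
1: hit
0: hit
1: hit
Hits: 10.

10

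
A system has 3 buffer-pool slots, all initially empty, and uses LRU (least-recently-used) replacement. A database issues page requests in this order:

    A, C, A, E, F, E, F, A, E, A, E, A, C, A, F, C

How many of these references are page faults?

6

A → miss, frames [A]
C → miss, frames [A, C]
A → hit
E → miss, frames [C, A, E]
F → miss, evict C, frames [A, E, F]
E → hit
F → hit
A → hit
E → hit
A → hit
E → hit
A → hit
C → miss, evict F, frames [E, A, C]
A → hit
F → miss, evict E, frames [C, A, F]
C → hit
Page faults: 6.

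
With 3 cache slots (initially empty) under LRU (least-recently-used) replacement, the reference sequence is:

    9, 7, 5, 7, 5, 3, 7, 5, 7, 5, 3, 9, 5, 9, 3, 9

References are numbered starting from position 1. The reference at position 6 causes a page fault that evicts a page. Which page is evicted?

9

pos 1: 9 -> miss, frames (9)
pos 2: 7 -> miss, frames (9 7)
pos 3: 5 -> miss, frames (9 7 5)
pos 4: 7 -> hit
pos 5: 5 -> hit
pos 6: 3 -> miss, evict 9, frames (7 5 3)
At position 6, page 9 is evicted.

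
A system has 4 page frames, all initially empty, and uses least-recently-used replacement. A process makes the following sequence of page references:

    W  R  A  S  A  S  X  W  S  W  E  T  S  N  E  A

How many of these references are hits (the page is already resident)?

6

W: miss, frames (W)
R: miss, frames (W R)
A: miss, frames (W R A)
S: miss, frames (W R A S)
A: hit
S: hit
X: miss, evict W, frames (R A S X)
W: miss, evict R, frames (A S X W)
S: hit
W: hit
E: miss, evict A, frames (X S W E)
T: miss, evict X, frames (S W E T)
S: hit
N: miss, evict W, frames (E T S N)
E: hit
A: miss, evict T, frames (S N E A)
Hits: 6.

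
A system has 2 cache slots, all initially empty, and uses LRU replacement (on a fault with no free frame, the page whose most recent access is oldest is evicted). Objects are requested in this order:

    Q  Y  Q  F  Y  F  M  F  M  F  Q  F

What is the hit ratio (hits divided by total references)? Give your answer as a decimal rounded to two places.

0.50

Q → miss, frames (Q)
Y → miss, frames (Q Y)
Q → hit
F → miss, evict Y, frames (Q F)
Y → miss, evict Q, frames (F Y)
F → hit
M → miss, evict Y, frames (F M)
F → hit
M → hit
F → hit
Q → miss, evict M, frames (F Q)
F → hit
Hits: 6 of 12 references → 6/12 = 0.5000.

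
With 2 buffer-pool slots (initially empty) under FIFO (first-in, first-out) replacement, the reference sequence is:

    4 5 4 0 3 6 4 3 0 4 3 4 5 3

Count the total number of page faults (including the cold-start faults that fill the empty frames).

11

4 -> fault, frames {4}
5 -> fault, frames {4,5}
4 -> hit
0 -> fault, evict 4, frames {5,0}
3 -> fault, evict 5, frames {0,3}
6 -> fault, evict 0, frames {3,6}
4 -> fault, evict 3, frames {6,4}
3 -> fault, evict 6, frames {4,3}
0 -> fault, evict 4, frames {3,0}
4 -> fault, evict 3, frames {0,4}
3 -> fault, evict 0, frames {4,3}
4 -> hit
5 -> fault, evict 4, frames {3,5}
3 -> hit
Page faults: 11.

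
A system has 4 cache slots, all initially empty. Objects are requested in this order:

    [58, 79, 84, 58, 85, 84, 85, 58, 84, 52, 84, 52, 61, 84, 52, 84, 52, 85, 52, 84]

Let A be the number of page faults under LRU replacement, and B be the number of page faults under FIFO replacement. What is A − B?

Under LRU: F F F . F . . . . F . . F . . . . F . . → 7 faults.
Under FIFO: F F F . F . . . . F . . F . . . . . . . → 6 faults.
A − B = 7 − 6 = 1.

1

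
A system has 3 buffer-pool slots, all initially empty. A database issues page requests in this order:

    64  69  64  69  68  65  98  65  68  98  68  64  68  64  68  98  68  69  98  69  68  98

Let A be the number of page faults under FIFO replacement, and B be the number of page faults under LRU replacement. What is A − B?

2

Under FIFO: F F . . F F F . . . . F F . . . . F F . . . → 9 faults.
Under LRU: F F . . F F F . . . . F . . . . . F . . . . → 7 faults.
A − B = 9 − 7 = 2.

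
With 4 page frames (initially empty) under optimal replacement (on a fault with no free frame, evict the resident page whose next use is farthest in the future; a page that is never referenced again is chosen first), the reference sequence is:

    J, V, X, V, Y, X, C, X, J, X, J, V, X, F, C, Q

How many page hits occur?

J: miss, frames [J]
V: miss, frames [J, V]
X: miss, frames [J, V, X]
V: hit
Y: miss, frames [J, V, X, Y]
X: hit
C: miss, evict Y, frames [J, V, X, C]
X: hit
J: hit
X: hit
J: hit
V: hit
X: hit
F: miss, evict X, frames [J, V, C, F]
C: hit
Q: miss, evict F, frames [J, V, C, Q]
Hits: 9.

9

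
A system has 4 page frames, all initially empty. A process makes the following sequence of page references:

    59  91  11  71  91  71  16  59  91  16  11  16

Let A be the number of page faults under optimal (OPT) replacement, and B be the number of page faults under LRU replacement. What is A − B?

Under OPT: F F F F . . F . . . . . → 5 faults.
Under LRU: F F F F . . F F . . F . → 7 faults.
A − B = 5 − 7 = -2.

-2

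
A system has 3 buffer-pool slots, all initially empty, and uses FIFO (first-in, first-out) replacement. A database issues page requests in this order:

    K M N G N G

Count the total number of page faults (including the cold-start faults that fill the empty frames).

4

K → fault, frames (K)
M → fault, frames (K M)
N → fault, frames (K M N)
G → fault, evict K, frames (M N G)
N → hit
G → hit
Page faults: 4.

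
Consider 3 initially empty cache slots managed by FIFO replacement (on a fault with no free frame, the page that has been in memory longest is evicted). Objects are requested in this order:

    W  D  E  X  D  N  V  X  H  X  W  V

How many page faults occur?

W → miss, frames (W)
D → miss, frames (W D)
E → miss, frames (W D E)
X → miss, evict W, frames (D E X)
D → hit
N → miss, evict D, frames (E X N)
V → miss, evict E, frames (X N V)
X → hit
H → miss, evict X, frames (N V H)
X → miss, evict N, frames (V H X)
W → miss, evict V, frames (H X W)
V → miss, evict H, frames (X W V)
Page faults: 10.

10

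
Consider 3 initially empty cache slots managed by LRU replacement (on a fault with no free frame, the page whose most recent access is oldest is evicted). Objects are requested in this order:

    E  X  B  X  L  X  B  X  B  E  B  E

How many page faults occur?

5

E: miss, frames {E}
X: miss, frames {E,X}
B: miss, frames {E,X,B}
X: hit
L: miss, evict E, frames {B,X,L}
X: hit
B: hit
X: hit
B: hit
E: miss, evict L, frames {X,B,E}
B: hit
E: hit
Page faults: 5.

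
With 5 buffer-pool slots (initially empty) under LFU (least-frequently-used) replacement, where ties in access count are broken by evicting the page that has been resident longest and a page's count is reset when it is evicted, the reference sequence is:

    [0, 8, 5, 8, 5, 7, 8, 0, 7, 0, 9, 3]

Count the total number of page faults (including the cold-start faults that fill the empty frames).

0 → fault, frames [0]
8 → fault, frames [0, 8]
5 → fault, frames [0, 8, 5]
8 → hit
5 → hit
7 → fault, frames [0, 8, 5, 7]
8 → hit
0 → hit
7 → hit
0 → hit
9 → fault, frames [0, 8, 5, 7, 9]
3 → fault, evict 9, frames [0, 8, 5, 7, 3]
Page faults: 6.

6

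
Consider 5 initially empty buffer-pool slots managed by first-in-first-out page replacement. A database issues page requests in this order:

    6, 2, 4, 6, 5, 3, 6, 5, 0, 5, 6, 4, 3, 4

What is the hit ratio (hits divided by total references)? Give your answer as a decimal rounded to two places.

0.50

6 → miss, frames [6]
2 → miss, frames [6, 2]
4 → miss, frames [6, 2, 4]
6 → hit
5 → miss, frames [6, 2, 4, 5]
3 → miss, frames [6, 2, 4, 5, 3]
6 → hit
5 → hit
0 → miss, evict 6, frames [2, 4, 5, 3, 0]
5 → hit
6 → miss, evict 2, frames [4, 5, 3, 0, 6]
4 → hit
3 → hit
4 → hit
Hits: 7 of 14 references → 7/14 = 0.5000.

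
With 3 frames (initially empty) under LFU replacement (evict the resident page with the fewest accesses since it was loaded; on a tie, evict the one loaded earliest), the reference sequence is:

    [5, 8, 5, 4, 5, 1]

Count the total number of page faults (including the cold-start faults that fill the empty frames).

5 -> miss, frames {5}
8 -> miss, frames {5,8}
5 -> hit
4 -> miss, frames {5,8,4}
5 -> hit
1 -> miss, evict 8, frames {5,4,1}
Page faults: 4.

4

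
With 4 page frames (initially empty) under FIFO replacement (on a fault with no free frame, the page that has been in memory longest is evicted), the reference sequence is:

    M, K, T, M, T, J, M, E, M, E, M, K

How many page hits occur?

M: fault, frames (M)
K: fault, frames (M K)
T: fault, frames (M K T)
M: hit
T: hit
J: fault, frames (M K T J)
M: hit
E: fault, evict M, frames (K T J E)
M: fault, evict K, frames (T J E M)
E: hit
M: hit
K: fault, evict T, frames (J E M K)
Hits: 5.

5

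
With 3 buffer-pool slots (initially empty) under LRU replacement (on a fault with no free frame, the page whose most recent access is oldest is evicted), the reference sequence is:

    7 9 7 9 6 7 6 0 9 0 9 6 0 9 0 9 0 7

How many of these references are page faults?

7 → miss, frames {7}
9 → miss, frames {7,9}
7 → hit
9 → hit
6 → miss, frames {7,9,6}
7 → hit
6 → hit
0 → miss, evict 9, frames {7,6,0}
9 → miss, evict 7, frames {6,0,9}
0 → hit
9 → hit
6 → hit
0 → hit
9 → hit
0 → hit
9 → hit
0 → hit
7 → miss, evict 6, frames {9,0,7}
Page faults: 6.

6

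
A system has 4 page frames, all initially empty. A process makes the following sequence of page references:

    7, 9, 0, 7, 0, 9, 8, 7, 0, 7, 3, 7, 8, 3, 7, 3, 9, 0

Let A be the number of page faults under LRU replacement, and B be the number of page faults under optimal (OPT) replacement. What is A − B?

Under LRU: F F F . . . F . . . F . . . . . F F → 7 faults.
Under OPT: F F F . . . F . . . F . . . . . . F → 6 faults.
A − B = 7 − 6 = 1.

1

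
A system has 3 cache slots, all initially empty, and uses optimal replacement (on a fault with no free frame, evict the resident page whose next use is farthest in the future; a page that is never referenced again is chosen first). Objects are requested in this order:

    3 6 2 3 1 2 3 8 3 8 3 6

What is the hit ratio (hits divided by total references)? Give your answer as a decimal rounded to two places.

0.50

3 -> fault, frames {3}
6 -> fault, frames {3,6}
2 -> fault, frames {3,6,2}
3 -> hit
1 -> fault, evict 6, frames {3,2,1}
2 -> hit
3 -> hit
8 -> fault, evict 1, frames {3,2,8}
3 -> hit
8 -> hit
3 -> hit
6 -> fault, evict 8, frames {3,2,6}
Hits: 6 of 12 references → 6/12 = 0.5000.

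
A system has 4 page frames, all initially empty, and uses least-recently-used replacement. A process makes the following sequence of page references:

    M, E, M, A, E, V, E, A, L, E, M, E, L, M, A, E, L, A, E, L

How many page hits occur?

14

M -> fault, frames (M)
E -> fault, frames (M E)
M -> hit
A -> fault, frames (E M A)
E -> hit
V -> fault, frames (M A E V)
E -> hit
A -> hit
L -> fault, evict M, frames (V E A L)
E -> hit
M -> fault, evict V, frames (A L E M)
E -> hit
L -> hit
M -> hit
A -> hit
E -> hit
L -> hit
A -> hit
E -> hit
L -> hit
Hits: 14.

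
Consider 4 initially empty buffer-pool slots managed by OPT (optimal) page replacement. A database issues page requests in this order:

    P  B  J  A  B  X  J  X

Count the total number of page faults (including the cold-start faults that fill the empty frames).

5

P → miss, frames (P)
B → miss, frames (P B)
J → miss, frames (P B J)
A → miss, frames (P B J A)
B → hit
X → miss, evict A, frames (P B J X)
J → hit
X → hit
Page faults: 5.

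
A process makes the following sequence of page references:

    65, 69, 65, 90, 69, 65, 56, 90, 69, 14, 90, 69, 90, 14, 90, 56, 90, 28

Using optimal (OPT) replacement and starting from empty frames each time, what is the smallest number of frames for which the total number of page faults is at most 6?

4

f=1: 18 faults
f=2: 11 faults
f=3: 7 faults
f=4: 6 faults
f=5: 6 faults
f=6: 6 faults
Smallest f with faults ≤ 6 is 4.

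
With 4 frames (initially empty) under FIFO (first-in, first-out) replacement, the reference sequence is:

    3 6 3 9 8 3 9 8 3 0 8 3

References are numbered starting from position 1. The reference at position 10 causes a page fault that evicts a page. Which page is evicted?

3

pos 1: 3 → fault, frames [3]
pos 2: 6 → fault, frames [3, 6]
pos 3: 3 → hit
pos 4: 9 → fault, frames [3, 6, 9]
pos 5: 8 → fault, frames [3, 6, 9, 8]
pos 6: 3 → hit
pos 7: 9 → hit
pos 8: 8 → hit
pos 9: 3 → hit
pos 10: 0 → fault, evict 3, frames [6, 9, 8, 0]
At position 10, page 3 is evicted.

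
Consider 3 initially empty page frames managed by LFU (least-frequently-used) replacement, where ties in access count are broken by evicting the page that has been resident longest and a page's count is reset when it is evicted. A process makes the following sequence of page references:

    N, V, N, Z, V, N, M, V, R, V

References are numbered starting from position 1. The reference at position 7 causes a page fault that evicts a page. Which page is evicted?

pos 1: N -> fault, frames (N)
pos 2: V -> fault, frames (N V)
pos 3: N -> hit
pos 4: Z -> fault, frames (N V Z)
pos 5: V -> hit
pos 6: N -> hit
pos 7: M -> fault, evict Z, frames (N V M)
At position 7, page Z is evicted.

Z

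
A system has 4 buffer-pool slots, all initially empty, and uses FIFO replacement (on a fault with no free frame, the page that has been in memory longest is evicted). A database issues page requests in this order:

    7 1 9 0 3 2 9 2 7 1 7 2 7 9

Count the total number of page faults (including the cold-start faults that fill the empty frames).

7 → miss, frames {7}
1 → miss, frames {7,1}
9 → miss, frames {7,1,9}
0 → miss, frames {7,1,9,0}
3 → miss, evict 7, frames {1,9,0,3}
2 → miss, evict 1, frames {9,0,3,2}
9 → hit
2 → hit
7 → miss, evict 9, frames {0,3,2,7}
1 → miss, evict 0, frames {3,2,7,1}
7 → hit
2 → hit
7 → hit
9 → miss, evict 3, frames {2,7,1,9}
Page faults: 9.

9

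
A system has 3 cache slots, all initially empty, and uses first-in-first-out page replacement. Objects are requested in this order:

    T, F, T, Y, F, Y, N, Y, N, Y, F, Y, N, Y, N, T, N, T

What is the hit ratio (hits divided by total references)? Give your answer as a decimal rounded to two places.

0.72

T → fault, frames {T}
F → fault, frames {T,F}
T → hit
Y → fault, frames {T,F,Y}
F → hit
Y → hit
N → fault, evict T, frames {F,Y,N}
Y → hit
N → hit
Y → hit
F → hit
Y → hit
N → hit
Y → hit
N → hit
T → fault, evict F, frames {Y,N,T}
N → hit
T → hit
Hits: 13 of 18 references → 13/18 = 0.7222.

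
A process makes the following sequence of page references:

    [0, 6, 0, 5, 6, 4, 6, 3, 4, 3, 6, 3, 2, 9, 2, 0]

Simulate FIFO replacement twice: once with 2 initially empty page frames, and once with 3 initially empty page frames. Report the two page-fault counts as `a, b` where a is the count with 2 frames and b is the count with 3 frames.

12, 9

2 frames: F F . F . F F F F . F F F F . F → 12 faults.
3 frames: F F . F . F . F . . F . F F . F → 9 faults.
9 < 12: adding a frame reduced faults, as is typical.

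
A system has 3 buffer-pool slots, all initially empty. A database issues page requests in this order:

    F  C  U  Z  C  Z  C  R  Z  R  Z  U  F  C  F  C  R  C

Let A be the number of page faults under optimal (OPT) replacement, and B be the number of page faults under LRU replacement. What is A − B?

Under OPT: F F F F . . . F . . . . F F . . . . → 7 faults.
Under LRU: F F F F . . . F . . . F F F . . F . → 9 faults.
A − B = 7 − 9 = -2.

-2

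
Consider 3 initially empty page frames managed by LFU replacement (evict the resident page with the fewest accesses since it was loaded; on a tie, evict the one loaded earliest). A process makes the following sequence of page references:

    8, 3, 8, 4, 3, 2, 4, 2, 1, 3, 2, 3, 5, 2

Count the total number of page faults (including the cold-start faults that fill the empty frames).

10

8 → fault, frames (8)
3 → fault, frames (8 3)
8 → hit
4 → fault, frames (8 3 4)
3 → hit
2 → fault, evict 4, frames (8 3 2)
4 → fault, evict 2, frames (8 3 4)
2 → fault, evict 4, frames (8 3 2)
1 → fault, evict 2, frames (8 3 1)
3 → hit
2 → fault, evict 1, frames (8 3 2)
3 → hit
5 → fault, evict 2, frames (8 3 5)
2 → fault, evict 5, frames (8 3 2)
Page faults: 10.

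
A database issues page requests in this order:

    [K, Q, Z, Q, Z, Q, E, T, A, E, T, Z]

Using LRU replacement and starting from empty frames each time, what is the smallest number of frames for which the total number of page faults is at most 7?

f=1: 12 faults
f=2: 9 faults
f=3: 7 faults
f=4: 7 faults
f=5: 6 faults
f=6: 6 faults
Smallest f with faults ≤ 7 is 3.

3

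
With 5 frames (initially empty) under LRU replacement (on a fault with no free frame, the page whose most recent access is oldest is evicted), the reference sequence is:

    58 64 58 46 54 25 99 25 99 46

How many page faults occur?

58 -> miss, frames [58]
64 -> miss, frames [58, 64]
58 -> hit
46 -> miss, frames [64, 58, 46]
54 -> miss, frames [64, 58, 46, 54]
25 -> miss, frames [64, 58, 46, 54, 25]
99 -> miss, evict 64, frames [58, 46, 54, 25, 99]
25 -> hit
99 -> hit
46 -> hit
Page faults: 6.

6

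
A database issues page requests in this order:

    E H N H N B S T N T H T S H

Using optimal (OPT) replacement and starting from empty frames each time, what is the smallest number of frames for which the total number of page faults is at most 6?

f=1: 14 faults
f=2: 8 faults
f=3: 7 faults
f=4: 6 faults
f=5: 6 faults
f=6: 6 faults
Smallest f with faults ≤ 6 is 4.

4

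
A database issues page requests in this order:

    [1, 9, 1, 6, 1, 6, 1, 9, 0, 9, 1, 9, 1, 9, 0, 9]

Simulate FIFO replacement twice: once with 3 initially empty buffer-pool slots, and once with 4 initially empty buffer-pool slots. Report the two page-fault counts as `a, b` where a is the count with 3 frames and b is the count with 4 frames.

3 frames: F F . F . . . . F . F F . . . . → 6 faults.
4 frames: F F . F . . . . F . . . . . . . → 4 faults.
4 < 6: adding a frame reduced faults, as is typical.

6, 4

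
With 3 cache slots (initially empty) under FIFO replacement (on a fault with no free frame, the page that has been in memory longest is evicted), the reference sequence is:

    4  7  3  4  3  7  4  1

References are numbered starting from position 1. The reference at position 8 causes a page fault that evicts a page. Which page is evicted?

pos 1: 4 -> miss, frames {4}
pos 2: 7 -> miss, frames {4,7}
pos 3: 3 -> miss, frames {4,7,3}
pos 4: 4 -> hit
pos 5: 3 -> hit
pos 6: 7 -> hit
pos 7: 4 -> hit
pos 8: 1 -> miss, evict 4, frames {7,3,1}
At position 8, page 4 is evicted.

4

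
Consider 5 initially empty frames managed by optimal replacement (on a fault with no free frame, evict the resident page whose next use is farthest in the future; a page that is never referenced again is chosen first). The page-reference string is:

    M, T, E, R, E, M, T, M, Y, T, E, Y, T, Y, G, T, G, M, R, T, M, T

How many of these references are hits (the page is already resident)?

16

M → fault, frames (M)
T → fault, frames (M T)
E → fault, frames (M T E)
R → fault, frames (M T E R)
E → hit
M → hit
T → hit
M → hit
Y → fault, frames (M T E R Y)
T → hit
E → hit
Y → hit
T → hit
Y → hit
G → fault, evict Y, frames (M T E R G)
T → hit
G → hit
M → hit
R → hit
T → hit
M → hit
T → hit
Hits: 16.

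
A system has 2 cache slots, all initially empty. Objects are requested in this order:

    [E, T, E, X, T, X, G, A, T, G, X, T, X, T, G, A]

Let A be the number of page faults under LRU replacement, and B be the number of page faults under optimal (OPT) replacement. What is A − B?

Under LRU: F F . F F . F F F F F F . . F F → 12 faults.
Under OPT: F F . F . . F F . F F . . . F F → 9 faults.
A − B = 12 − 9 = 3.

3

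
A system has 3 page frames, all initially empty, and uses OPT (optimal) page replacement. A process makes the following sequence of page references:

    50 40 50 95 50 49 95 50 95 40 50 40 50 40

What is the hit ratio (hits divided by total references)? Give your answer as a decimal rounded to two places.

50: fault, frames [50]
40: fault, frames [50, 40]
50: hit
95: fault, frames [50, 40, 95]
50: hit
49: fault, evict 40, frames [50, 95, 49]
95: hit
50: hit
95: hit
40: fault, evict 49, frames [50, 95, 40]
50: hit
40: hit
50: hit
40: hit
Hits: 9 of 14 references → 9/14 = 0.6429.

0.64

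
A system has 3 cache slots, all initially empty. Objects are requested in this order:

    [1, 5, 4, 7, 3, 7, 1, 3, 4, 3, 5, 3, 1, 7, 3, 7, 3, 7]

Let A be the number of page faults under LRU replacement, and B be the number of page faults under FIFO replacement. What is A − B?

-1

Under LRU: F F F F F . F . F . F . F F . . . . → 10 faults.
Under FIFO: F F F F F . F . F . F F F F . . . . → 11 faults.
A − B = 10 − 11 = -1.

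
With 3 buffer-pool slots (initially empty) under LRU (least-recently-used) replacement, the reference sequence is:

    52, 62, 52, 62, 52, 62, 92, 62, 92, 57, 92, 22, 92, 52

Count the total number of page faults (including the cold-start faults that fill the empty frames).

52: fault, frames [52]
62: fault, frames [52, 62]
52: hit
62: hit
52: hit
62: hit
92: fault, frames [52, 62, 92]
62: hit
92: hit
57: fault, evict 52, frames [62, 92, 57]
92: hit
22: fault, evict 62, frames [57, 92, 22]
92: hit
52: fault, evict 57, frames [22, 92, 52]
Page faults: 6.

6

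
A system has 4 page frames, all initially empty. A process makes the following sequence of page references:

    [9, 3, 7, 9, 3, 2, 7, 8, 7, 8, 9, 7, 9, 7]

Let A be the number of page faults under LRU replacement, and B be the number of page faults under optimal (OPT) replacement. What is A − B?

Under LRU: F F F . . F . F . . F . . . → 6 faults.
Under OPT: F F F . . F . F . . . . . . → 5 faults.
A − B = 6 − 5 = 1.

1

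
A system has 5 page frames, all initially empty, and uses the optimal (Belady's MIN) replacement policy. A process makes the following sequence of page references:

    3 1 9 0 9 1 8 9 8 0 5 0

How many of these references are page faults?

3: miss, frames (3)
1: miss, frames (3 1)
9: miss, frames (3 1 9)
0: miss, frames (3 1 9 0)
9: hit
1: hit
8: miss, frames (3 1 9 0 8)
9: hit
8: hit
0: hit
5: miss, evict 8, frames (3 1 9 0 5)
0: hit
Page faults: 6.

6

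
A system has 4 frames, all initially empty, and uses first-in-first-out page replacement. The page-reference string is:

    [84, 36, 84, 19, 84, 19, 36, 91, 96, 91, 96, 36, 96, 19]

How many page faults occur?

5

84: miss, frames (84)
36: miss, frames (84 36)
84: hit
19: miss, frames (84 36 19)
84: hit
19: hit
36: hit
91: miss, frames (84 36 19 91)
96: miss, evict 84, frames (36 19 91 96)
91: hit
96: hit
36: hit
96: hit
19: hit
Page faults: 5.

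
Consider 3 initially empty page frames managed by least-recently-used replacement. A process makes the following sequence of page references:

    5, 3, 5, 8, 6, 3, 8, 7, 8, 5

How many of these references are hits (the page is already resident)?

5 → miss, frames [5]
3 → miss, frames [5, 3]
5 → hit
8 → miss, frames [3, 5, 8]
6 → miss, evict 3, frames [5, 8, 6]
3 → miss, evict 5, frames [8, 6, 3]
8 → hit
7 → miss, evict 6, frames [3, 8, 7]
8 → hit
5 → miss, evict 3, frames [7, 8, 5]
Hits: 3.

3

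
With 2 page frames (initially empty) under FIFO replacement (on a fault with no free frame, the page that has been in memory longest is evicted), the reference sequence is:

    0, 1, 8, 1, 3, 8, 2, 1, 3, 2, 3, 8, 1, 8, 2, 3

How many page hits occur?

4

0 -> fault, frames [0]
1 -> fault, frames [0, 1]
8 -> fault, evict 0, frames [1, 8]
1 -> hit
3 -> fault, evict 1, frames [8, 3]
8 -> hit
2 -> fault, evict 8, frames [3, 2]
1 -> fault, evict 3, frames [2, 1]
3 -> fault, evict 2, frames [1, 3]
2 -> fault, evict 1, frames [3, 2]
3 -> hit
8 -> fault, evict 3, frames [2, 8]
1 -> fault, evict 2, frames [8, 1]
8 -> hit
2 -> fault, evict 8, frames [1, 2]
3 -> fault, evict 1, frames [2, 3]
Hits: 4.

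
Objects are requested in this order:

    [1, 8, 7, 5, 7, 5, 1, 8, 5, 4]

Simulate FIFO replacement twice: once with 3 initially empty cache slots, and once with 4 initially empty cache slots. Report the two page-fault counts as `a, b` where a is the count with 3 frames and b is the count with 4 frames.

3 frames: F F F F . . F F . F → 7 faults.
4 frames: F F F F . . . . . F → 5 faults.
5 < 7: adding a frame reduced faults, as is typical.

7, 5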